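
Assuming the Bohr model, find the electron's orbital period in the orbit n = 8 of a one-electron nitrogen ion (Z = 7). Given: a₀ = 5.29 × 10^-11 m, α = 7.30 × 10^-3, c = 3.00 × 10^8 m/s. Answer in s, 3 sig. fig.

1.59 × 10^-15 s

r = n²a₀/Z = 8²·5.29 × 10^-11/7 = 4.84 × 10^-10 m
v = Zαc/n = 7·0.00730·3.00 × 10^8/8 = 1.92 × 10^6 m/s
T = 2πr/v = 1.59 × 10^-15 s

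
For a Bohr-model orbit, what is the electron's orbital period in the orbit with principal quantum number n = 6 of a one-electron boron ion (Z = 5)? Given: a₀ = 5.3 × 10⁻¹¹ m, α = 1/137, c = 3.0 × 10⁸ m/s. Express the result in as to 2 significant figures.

r = n²a₀/Z = 6²·5.3 × 10⁻¹¹/5 = 3.8 × 10⁻¹⁰ m
v = Zαc/n = 5·0.0073·3.0 × 10⁸/6 = 1.8 × 10⁶ m/s
T = 2πr/v = 1.3 × 10⁻¹⁵ s = 1300 as

1300 as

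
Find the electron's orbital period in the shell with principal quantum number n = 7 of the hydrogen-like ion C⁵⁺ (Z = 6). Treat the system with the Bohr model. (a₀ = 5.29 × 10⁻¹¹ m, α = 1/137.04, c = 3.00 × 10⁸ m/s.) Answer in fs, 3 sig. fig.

1.45 fs

r = n²a₀/Z = 7²·5.29 × 10⁻¹¹/6 = 4.32 × 10⁻¹⁰ m
v = Zαc/n = 6·0.00730·3.00 × 10⁸/7 = 1.88 × 10⁶ m/s
T = 2πr/v = 1.45 × 10⁻¹⁵ s = 1.45 fs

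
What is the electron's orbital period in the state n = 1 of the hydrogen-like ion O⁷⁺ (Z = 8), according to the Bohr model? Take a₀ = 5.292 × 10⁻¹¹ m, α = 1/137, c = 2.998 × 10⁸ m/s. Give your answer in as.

r = n²a₀/Z = 1²·5.292 × 10⁻¹¹/8 = 6.615 × 10⁻¹² m
v = Zαc/n = 8·0.007299·2.998 × 10⁸/1 = 1.751 × 10⁷ m/s
T = 2πr/v = 2.374 × 10⁻¹⁸ s = 2.374 as

2.374 as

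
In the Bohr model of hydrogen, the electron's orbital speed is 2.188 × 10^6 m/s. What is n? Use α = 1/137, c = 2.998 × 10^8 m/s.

1

v_n = Zαc/n ⇒ n = Zαc/v = 1 × 0.007299 × 2.998 × 10^8 / 2.188 × 10^6 ≈ 1.00
n = 1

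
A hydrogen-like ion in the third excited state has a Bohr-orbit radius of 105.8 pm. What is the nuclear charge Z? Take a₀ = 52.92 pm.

8

r_n = n²a₀/Z ⇒ Z = n²a₀/r = 4² × 52.92 / 105.8 ≈ 8.00
Z = 8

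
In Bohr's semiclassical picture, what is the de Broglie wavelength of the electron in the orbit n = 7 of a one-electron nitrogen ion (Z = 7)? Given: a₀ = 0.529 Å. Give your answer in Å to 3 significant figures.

The Bohr quantisation condition is nλ = 2πr_n.
r_n = n²a₀/Z = 3.70 Å
λ = 2πr_n/n = 2π·3.70/7 = 3.32 Å

3.32 Å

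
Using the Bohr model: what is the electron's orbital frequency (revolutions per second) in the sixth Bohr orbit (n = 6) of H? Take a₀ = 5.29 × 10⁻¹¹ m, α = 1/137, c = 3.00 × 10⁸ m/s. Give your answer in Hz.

3.05 × 10¹³ Hz

r = n²a₀/Z = 1.90 × 10⁻⁹ m, v = Zαc/n = 3.65 × 10⁵ m/s
f = v/(2πr) = 3.05 × 10¹³ Hz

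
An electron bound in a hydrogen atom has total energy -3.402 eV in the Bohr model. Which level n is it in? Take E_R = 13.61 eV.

2

E_n = −E_R Z²/n² ⇒ n² = E_R Z²/(−E_n) = 13.61 × 1² / 3.402 ≈ 4.00
n = 2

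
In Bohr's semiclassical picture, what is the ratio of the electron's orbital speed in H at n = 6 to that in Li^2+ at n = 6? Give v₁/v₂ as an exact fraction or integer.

v ∝ Z^1 · n^-1
v₁/v₂ = (1/3)^1 · (6/6)^-1 = 1/3

1/3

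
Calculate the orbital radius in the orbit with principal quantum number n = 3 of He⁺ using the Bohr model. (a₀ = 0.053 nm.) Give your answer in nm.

0.24 nm

r_n = n²a₀/Z = 3² × 0.053 / 2
    = 9 × 0.053 / 2 = 0.24 nm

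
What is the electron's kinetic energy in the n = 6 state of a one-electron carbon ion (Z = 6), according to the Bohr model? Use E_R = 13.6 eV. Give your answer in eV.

13.6 eV

For a Coulomb orbit the virial theorem gives K = −E_n.
E_n = −E_R·Z²/n², so K = E_R·Z²/n² = 13.6 × 6²/6² = 13.6 eV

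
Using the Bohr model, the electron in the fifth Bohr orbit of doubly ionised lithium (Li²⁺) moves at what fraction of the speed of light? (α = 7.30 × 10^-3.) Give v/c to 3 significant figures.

v_n = Zαc/n, so v/c = Zα/n = 3 × 0.00730 / 5 = 0.00438

0.00438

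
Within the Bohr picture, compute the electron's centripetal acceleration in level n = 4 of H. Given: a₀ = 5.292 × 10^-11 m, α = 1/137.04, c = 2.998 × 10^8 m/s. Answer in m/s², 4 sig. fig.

3.533 × 10^20 m/s²

r = n²a₀/Z = 8.467 × 10^-10 m, v = Zαc/n = 5.469 × 10^5 m/s
a = v²/r = (5.469 × 10^5)² / 8.467 × 10^-10 = 3.533 × 10^20 m/s²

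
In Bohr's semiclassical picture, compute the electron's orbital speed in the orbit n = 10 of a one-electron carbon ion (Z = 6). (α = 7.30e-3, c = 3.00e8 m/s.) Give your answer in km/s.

1310 km/s

v_n = Zαc/n = 6 × 0.00730 × 3.00e8 / 10
    = 1310 km/s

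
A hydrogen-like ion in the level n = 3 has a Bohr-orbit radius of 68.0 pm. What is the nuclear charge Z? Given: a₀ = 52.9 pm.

r_n = n²a₀/Z ⇒ Z = n²a₀/r = 3² × 52.9 / 68.0 ≈ 7.00
Z = 7

7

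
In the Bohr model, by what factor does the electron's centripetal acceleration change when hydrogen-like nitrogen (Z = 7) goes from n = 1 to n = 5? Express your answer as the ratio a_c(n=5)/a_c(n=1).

a_c ∝ Z^3 · n^-4; with Z fixed, a_c ∝ n^-4.
a_c(n=5)/a_c(n=1) = (5/1)^-4 = 1/625

1/625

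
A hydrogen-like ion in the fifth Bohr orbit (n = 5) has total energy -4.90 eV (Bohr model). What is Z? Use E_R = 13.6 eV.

3

E_n = −E_R Z²/n² ⇒ Z² = −E_n n²/E_R = 4.90 × 5² / 13.6 ≈ 9.01
Z = 3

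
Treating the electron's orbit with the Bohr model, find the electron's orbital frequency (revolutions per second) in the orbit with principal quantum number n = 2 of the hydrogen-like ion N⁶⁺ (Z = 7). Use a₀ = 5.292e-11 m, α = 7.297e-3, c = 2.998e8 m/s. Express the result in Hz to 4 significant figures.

4.030e16 Hz

r = n²a₀/Z = 3.024e-11 m, v = Zαc/n = 7.657e6 m/s
f = v/(2πr) = 4.030e16 Hz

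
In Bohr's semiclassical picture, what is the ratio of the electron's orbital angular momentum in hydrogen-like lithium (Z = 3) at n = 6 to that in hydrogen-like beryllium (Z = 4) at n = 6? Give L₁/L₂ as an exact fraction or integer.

L = nℏ is independent of Z.
L₁/L₂ = n₁/n₂ = 6/6 = 1

1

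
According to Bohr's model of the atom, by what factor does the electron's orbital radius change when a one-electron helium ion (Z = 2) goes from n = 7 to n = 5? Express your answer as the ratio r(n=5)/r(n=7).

25/49

r ∝ Z^-1 · n^2; with Z fixed, r ∝ n^2.
r(n=5)/r(n=7) = (5/7)^2 = 25/49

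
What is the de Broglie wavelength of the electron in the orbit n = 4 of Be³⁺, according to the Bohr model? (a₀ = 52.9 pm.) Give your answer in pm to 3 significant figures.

The Bohr quantisation condition is nλ = 2πr_n.
r_n = n²a₀/Z = 212 pm
λ = 2πr_n/n = 2π·212/4 = 332 pm

332 pm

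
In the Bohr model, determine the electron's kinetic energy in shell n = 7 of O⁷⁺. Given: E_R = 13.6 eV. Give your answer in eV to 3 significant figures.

For a Coulomb orbit the virial theorem gives K = −E_n.
E_n = −E_R·Z²/n², so K = E_R·Z²/n² = 13.6 × 8²/7² = 17.8 eV

17.8 eV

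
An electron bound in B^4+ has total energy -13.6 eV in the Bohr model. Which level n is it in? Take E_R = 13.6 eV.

E_n = −E_R Z²/n² ⇒ n² = E_R Z²/(−E_n) = 13.6 × 5² / 13.6 ≈ 25.00
n = 5

5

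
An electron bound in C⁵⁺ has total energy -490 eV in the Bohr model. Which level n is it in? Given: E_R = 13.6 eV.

1

E_n = −E_R Z²/n² ⇒ n² = E_R Z²/(−E_n) = 13.6 × 6² / 490 ≈ 1.00
n = 1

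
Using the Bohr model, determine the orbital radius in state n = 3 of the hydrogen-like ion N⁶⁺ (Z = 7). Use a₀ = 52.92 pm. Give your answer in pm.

68.04 pm

r_n = n²a₀/Z = 3² × 52.92 / 7
    = 9 × 52.92 / 7 = 68.04 pm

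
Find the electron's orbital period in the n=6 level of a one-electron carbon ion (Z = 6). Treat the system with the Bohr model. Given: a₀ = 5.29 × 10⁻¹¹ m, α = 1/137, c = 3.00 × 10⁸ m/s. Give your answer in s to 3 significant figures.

9.11 × 10⁻¹⁶ s

r = n²a₀/Z = 6²·5.29 × 10⁻¹¹/6 = 3.17 × 10⁻¹⁰ m
v = Zαc/n = 6·0.00730·3.00 × 10⁸/6 = 2.19 × 10⁶ m/s
T = 2πr/v = 9.11 × 10⁻¹⁶ s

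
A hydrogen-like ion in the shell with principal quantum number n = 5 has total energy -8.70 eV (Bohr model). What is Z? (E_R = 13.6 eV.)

4

E_n = −E_R Z²/n² ⇒ Z² = −E_n n²/E_R = 8.70 × 5² / 13.6 ≈ 15.99
Z = 4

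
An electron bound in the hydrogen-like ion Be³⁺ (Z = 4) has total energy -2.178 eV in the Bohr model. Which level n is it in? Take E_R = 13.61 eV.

E_n = −E_R Z²/n² ⇒ n² = E_R Z²/(−E_n) = 13.61 × 4² / 2.178 ≈ 99.98
n = 10

10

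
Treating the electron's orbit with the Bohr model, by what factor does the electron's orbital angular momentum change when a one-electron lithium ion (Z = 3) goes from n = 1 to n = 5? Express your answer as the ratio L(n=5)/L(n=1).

5

L = nℏ depends only on n, so L ∝ n.
L(n=5)/L(n=1) = (5/1)^1 = 5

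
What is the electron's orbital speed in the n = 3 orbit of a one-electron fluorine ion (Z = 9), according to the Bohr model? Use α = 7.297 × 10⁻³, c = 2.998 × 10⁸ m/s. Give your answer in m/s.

v_n = Zαc/n = 9 × 0.007297 × 2.998 × 10⁸ / 3
    = 6.563 × 10⁶ m/s

6.563 × 10⁶ m/s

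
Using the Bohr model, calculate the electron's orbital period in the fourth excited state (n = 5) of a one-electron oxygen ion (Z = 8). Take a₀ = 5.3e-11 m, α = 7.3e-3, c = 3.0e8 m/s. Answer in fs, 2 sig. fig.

r = n²a₀/Z = 5²·5.3e-11/8 = 1.7e-10 m
v = Zαc/n = 8·0.0073·3.0e8/5 = 3.5e6 m/s
T = 2πr/v = 3.0e-16 s = 0.30 fs

0.30 fs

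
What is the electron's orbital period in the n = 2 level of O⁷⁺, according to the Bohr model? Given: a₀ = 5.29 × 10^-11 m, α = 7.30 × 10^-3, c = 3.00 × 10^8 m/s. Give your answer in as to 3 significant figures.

r = n²a₀/Z = 2²·5.29 × 10^-11/8 = 2.65 × 10^-11 m
v = Zαc/n = 8·0.00730·3.00 × 10^8/2 = 8.76 × 10^6 m/s
T = 2πr/v = 1.90 × 10^-17 s = 19.0 as

19.0 as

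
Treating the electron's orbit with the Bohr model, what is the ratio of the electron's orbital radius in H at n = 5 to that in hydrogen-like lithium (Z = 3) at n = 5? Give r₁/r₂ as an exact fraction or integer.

r ∝ Z^-1 · n^2
r₁/r₂ = (1/3)^-1 · (5/5)^2 = 3

3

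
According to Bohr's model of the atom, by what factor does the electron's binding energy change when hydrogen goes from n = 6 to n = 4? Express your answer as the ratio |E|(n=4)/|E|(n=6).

|E| ∝ Z^2 · n^-2; with Z fixed, |E| ∝ n^-2.
|E|(n=4)/|E|(n=6) = (4/6)^-2 = 9/4

9/4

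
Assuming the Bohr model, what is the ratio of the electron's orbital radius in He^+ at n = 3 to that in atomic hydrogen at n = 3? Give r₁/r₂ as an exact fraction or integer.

1/2

r ∝ Z^-1 · n^2
r₁/r₂ = (2/1)^-1 · (3/3)^2 = 1/2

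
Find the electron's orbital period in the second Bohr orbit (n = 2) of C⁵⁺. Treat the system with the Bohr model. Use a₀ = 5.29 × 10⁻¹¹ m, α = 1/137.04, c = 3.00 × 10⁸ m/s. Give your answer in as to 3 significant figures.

r = n²a₀/Z = 2²·5.29 × 10⁻¹¹/6 = 3.53 × 10⁻¹¹ m
v = Zαc/n = 6·0.00730·3.00 × 10⁸/2 = 6.57 × 10⁶ m/s
T = 2πr/v = 3.37 × 10⁻¹⁷ s = 33.7 as

33.7 as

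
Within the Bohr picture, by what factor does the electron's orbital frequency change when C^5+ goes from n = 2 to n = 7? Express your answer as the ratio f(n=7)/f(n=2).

f ∝ Z^2 · n^-3; with Z fixed, f ∝ n^-3.
f(n=7)/f(n=2) = (7/2)^-3 = 8/343

8/343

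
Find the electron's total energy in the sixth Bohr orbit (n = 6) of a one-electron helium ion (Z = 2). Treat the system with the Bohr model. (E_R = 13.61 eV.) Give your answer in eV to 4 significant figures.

-1.512 eV

E_n = −E_R·Z²/n² = −13.61 × 2²/6² = -1.512 eV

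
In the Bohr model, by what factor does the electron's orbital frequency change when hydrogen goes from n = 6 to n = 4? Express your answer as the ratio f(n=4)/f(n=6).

27/8

f ∝ Z^2 · n^-3; with Z fixed, f ∝ n^-3.
f(n=4)/f(n=6) = (4/6)^-3 = 27/8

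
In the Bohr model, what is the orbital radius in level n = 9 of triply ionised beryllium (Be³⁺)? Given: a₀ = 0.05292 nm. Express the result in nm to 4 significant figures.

r_n = n²a₀/Z = 9² × 0.05292 / 4
    = 81 × 0.05292 / 4 = 1.072 nm

1.072 nm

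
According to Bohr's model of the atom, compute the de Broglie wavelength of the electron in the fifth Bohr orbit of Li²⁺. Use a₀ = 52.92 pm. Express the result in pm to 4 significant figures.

The Bohr quantisation condition is nλ = 2πr_n.
r_n = n²a₀/Z = 441.0 pm
λ = 2πr_n/n = 2π·441.0/5 = 554.2 pm

554.2 pm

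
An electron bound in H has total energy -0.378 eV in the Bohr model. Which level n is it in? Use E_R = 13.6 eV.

E_n = −E_R Z²/n² ⇒ n² = E_R Z²/(−E_n) = 13.6 × 1² / 0.378 ≈ 35.98
n = 6

6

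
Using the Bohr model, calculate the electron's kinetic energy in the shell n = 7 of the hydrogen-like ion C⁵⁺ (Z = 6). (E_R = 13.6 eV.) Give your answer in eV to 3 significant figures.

9.99 eV

For a Coulomb orbit the virial theorem gives K = −E_n.
E_n = −E_R·Z²/n², so K = E_R·Z²/n² = 13.6 × 6²/7² = 9.99 eV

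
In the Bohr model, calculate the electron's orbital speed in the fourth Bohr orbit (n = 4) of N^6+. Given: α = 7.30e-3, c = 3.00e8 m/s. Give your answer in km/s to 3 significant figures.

3830 km/s

v_n = Zαc/n = 7 × 0.00730 × 3.00e8 / 4
    = 3830 km/s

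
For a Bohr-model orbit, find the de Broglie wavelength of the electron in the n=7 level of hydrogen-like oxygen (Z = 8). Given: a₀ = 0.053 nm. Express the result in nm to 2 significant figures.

The Bohr quantisation condition is nλ = 2πr_n.
r_n = n²a₀/Z = 0.32 nm
λ = 2πr_n/n = 2π·0.32/7 = 0.29 nm

0.29 nm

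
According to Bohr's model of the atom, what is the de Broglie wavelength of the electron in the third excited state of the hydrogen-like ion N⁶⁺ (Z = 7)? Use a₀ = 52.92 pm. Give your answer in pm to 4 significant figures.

The Bohr quantisation condition is nλ = 2πr_n.
r_n = n²a₀/Z = 121.0 pm
λ = 2πr_n/n = 2π·121.0/4 = 190.0 pm

190.0 pm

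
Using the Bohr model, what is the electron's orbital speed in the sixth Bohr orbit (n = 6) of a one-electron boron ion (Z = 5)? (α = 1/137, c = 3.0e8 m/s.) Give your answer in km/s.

1800 km/s

v_n = Zαc/n = 5 × 0.0073 × 3.0e8 / 6
    = 1800 km/s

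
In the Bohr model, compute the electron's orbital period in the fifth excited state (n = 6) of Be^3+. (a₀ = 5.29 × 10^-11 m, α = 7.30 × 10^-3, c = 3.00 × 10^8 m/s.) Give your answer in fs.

r = n²a₀/Z = 6²·5.29 × 10^-11/4 = 4.76 × 10^-10 m
v = Zαc/n = 4·0.00730·3.00 × 10^8/6 = 1.46 × 10^6 m/s
T = 2πr/v = 2.05 × 10^-15 s = 2.05 fs

2.05 fs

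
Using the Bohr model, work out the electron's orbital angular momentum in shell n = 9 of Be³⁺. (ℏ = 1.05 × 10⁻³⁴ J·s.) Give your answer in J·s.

L_n = nℏ = 9 × 1.05 × 10⁻³⁴ = 9.45 × 10⁻³⁴ J·s

9.45 × 10⁻³⁴ J·s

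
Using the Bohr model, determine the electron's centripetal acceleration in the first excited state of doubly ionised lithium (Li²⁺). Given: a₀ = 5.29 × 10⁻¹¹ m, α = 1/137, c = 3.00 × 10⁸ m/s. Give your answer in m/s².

r = n²a₀/Z = 7.05 × 10⁻¹¹ m, v = Zαc/n = 3.28 × 10⁶ m/s
a = v²/r = (3.28 × 10⁶)² / 7.05 × 10⁻¹¹ = 1.53 × 10²³ m/s²

1.53 × 10²³ m/s²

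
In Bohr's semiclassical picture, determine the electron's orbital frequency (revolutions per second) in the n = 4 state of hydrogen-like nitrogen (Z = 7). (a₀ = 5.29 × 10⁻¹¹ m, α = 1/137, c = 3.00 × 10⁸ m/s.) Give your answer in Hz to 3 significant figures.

5.04 × 10¹⁵ Hz

r = n²a₀/Z = 1.21 × 10⁻¹⁰ m, v = Zαc/n = 3.83 × 10⁶ m/s
f = v/(2πr) = 5.04 × 10¹⁵ Hz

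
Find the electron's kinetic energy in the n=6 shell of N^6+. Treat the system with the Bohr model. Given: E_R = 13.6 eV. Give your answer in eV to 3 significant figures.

18.5 eV

For a Coulomb orbit the virial theorem gives K = −E_n.
E_n = −E_R·Z²/n², so K = E_R·Z²/n² = 13.6 × 7²/6² = 18.5 eV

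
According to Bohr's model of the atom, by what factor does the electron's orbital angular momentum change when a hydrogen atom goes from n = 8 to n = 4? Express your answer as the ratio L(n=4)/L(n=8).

L = nℏ depends only on n, so L ∝ n.
L(n=4)/L(n=8) = (4/8)^1 = 1/2

1/2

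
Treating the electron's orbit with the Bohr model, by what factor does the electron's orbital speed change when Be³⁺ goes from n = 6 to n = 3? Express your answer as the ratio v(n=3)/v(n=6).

2

v ∝ Z^1 · n^-1; with Z fixed, v ∝ n^-1.
v(n=3)/v(n=6) = (3/6)^-1 = 2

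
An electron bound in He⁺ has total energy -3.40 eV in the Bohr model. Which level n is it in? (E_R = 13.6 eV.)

4

E_n = −E_R Z²/n² ⇒ n² = E_R Z²/(−E_n) = 13.6 × 2² / 3.40 ≈ 16.00
n = 4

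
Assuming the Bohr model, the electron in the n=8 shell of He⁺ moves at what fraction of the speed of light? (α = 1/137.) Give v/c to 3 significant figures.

v_n = Zαc/n, so v/c = Zα/n = 2 × 0.00730 / 8 = 0.00182

0.00182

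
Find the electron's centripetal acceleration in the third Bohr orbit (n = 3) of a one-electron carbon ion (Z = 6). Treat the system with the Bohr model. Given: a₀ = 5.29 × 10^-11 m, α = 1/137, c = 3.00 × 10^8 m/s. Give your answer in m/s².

2.42 × 10^23 m/s²

r = n²a₀/Z = 7.94 × 10^-11 m, v = Zαc/n = 4.38 × 10^6 m/s
a = v²/r = (4.38 × 10^6)² / 7.94 × 10^-11 = 2.42 × 10^23 m/s²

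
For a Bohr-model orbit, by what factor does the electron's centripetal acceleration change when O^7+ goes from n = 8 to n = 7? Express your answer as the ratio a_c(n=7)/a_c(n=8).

a_c ∝ Z^3 · n^-4; with Z fixed, a_c ∝ n^-4.
a_c(n=7)/a_c(n=8) = (7/8)^-4 = 4096/2401

4096/2401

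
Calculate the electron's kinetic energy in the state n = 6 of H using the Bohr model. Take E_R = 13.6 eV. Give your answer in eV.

For a Coulomb orbit the virial theorem gives K = −E_n.
E_n = −E_R·Z²/n², so K = E_R·Z²/n² = 13.6 × 1²/6² = 0.378 eV

0.378 eV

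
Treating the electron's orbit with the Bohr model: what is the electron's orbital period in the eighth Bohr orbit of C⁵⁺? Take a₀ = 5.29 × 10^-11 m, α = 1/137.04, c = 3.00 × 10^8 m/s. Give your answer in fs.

r = n²a₀/Z = 8²·5.29 × 10^-11/6 = 5.64 × 10^-10 m
v = Zαc/n = 6·0.00730·3.00 × 10^8/8 = 1.64 × 10^6 m/s
T = 2πr/v = 2.16 × 10^-15 s = 2.16 fs

2.16 fs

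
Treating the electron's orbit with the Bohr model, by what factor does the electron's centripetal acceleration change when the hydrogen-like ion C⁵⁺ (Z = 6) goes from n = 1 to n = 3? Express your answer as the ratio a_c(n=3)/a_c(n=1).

1/81

a_c ∝ Z^3 · n^-4; with Z fixed, a_c ∝ n^-4.
a_c(n=3)/a_c(n=1) = (3/1)^-4 = 1/81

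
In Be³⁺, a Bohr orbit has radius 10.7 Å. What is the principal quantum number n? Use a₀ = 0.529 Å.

r_n = n²a₀/Z ⇒ n² = rZ/a₀ = 10.7 × 4 / 0.529 ≈ 80.91
n = 9

9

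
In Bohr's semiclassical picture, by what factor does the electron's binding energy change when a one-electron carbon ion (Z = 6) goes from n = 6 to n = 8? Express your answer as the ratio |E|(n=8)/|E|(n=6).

9/16

|E| ∝ Z^2 · n^-2; with Z fixed, |E| ∝ n^-2.
|E|(n=8)/|E|(n=6) = (8/6)^-2 = 9/16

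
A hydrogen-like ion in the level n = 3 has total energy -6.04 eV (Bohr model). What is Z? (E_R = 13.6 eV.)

2

E_n = −E_R Z²/n² ⇒ Z² = −E_n n²/E_R = 6.04 × 3² / 13.6 ≈ 4.00
Z = 2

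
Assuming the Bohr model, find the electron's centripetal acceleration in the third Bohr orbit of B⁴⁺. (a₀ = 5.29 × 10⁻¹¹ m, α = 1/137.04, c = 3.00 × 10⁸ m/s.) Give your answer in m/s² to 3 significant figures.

r = n²a₀/Z = 9.52 × 10⁻¹¹ m, v = Zαc/n = 3.65 × 10⁶ m/s
a = v²/r = (3.65 × 10⁶)² / 9.52 × 10⁻¹¹ = 1.40 × 10²³ m/s²

1.40 × 10²³ m/s²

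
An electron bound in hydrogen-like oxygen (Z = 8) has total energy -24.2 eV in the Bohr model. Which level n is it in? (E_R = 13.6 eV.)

E_n = −E_R Z²/n² ⇒ n² = E_R Z²/(−E_n) = 13.6 × 8² / 24.2 ≈ 35.97
n = 6

6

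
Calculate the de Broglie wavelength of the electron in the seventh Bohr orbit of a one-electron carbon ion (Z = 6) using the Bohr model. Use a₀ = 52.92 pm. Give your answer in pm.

387.9 pm

The Bohr quantisation condition is nλ = 2πr_n.
r_n = n²a₀/Z = 432.2 pm
λ = 2πr_n/n = 2π·432.2/7 = 387.9 pm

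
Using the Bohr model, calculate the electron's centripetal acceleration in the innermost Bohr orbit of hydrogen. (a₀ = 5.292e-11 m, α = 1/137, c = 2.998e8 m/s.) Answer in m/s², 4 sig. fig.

9.049e22 m/s²

r = n²a₀/Z = 5.292e-11 m, v = Zαc/n = 2.188e6 m/s
a = v²/r = (2.188e6)² / 5.292e-11 = 9.049e22 m/s²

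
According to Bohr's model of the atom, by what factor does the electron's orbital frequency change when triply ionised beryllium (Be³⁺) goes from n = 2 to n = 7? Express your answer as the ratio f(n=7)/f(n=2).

f ∝ Z^2 · n^-3; with Z fixed, f ∝ n^-3.
f(n=7)/f(n=2) = (7/2)^-3 = 8/343

8/343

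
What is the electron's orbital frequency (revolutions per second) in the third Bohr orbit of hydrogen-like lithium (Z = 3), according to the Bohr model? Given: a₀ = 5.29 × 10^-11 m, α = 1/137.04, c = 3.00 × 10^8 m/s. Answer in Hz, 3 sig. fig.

2.20 × 10^15 Hz

r = n²a₀/Z = 1.59 × 10^-10 m, v = Zαc/n = 2.19 × 10^6 m/s
f = v/(2πr) = 2.20 × 10^15 Hz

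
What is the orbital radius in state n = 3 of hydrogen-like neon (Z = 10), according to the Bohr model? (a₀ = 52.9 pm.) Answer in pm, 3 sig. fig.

47.6 pm

r_n = n²a₀/Z = 3² × 52.9 / 10
    = 9 × 52.9 / 10 = 47.6 pm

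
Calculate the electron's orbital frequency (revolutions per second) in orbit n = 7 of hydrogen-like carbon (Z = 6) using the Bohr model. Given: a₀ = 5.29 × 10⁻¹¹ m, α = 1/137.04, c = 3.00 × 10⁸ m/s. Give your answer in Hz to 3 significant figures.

r = n²a₀/Z = 4.32 × 10⁻¹⁰ m, v = Zαc/n = 1.88 × 10⁶ m/s
f = v/(2πr) = 6.91 × 10¹⁴ Hz

6.91 × 10¹⁴ Hz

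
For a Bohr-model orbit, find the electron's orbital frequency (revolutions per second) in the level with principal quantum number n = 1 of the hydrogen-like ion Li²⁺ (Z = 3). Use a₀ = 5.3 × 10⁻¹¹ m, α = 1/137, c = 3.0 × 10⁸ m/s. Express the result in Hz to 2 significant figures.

5.9 × 10¹⁶ Hz

r = n²a₀/Z = 1.8 × 10⁻¹¹ m, v = Zαc/n = 6.6 × 10⁶ m/s
f = v/(2πr) = 5.9 × 10¹⁶ Hz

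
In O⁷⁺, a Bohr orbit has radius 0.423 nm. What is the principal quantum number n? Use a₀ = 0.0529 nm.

r_n = n²a₀/Z ⇒ n² = rZ/a₀ = 0.423 × 8 / 0.0529 ≈ 63.97
n = 8

8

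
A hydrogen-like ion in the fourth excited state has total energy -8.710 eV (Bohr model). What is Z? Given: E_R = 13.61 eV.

E_n = −E_R Z²/n² ⇒ Z² = −E_n n²/E_R = 8.710 × 5² / 13.61 ≈ 16.00
Z = 4

4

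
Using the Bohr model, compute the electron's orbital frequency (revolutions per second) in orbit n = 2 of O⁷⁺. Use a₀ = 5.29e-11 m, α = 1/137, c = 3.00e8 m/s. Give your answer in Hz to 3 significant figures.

r = n²a₀/Z = 2.65e-11 m, v = Zαc/n = 8.76e6 m/s
f = v/(2πr) = 5.27e16 Hz

5.27e16 Hz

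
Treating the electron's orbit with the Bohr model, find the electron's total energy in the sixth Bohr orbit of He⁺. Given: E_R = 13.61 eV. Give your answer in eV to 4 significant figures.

-1.512 eV

E_n = −E_R·Z²/n² = −13.61 × 2²/6² = -1.512 eV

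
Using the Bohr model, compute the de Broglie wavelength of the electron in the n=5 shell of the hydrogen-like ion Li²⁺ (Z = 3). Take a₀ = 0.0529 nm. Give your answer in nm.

The Bohr quantisation condition is nλ = 2πr_n.
r_n = n²a₀/Z = 0.441 nm
λ = 2πr_n/n = 2π·0.441/5 = 0.554 nm

0.554 nm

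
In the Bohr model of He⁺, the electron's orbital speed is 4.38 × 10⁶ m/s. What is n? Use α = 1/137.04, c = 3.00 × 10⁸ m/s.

v_n = Zαc/n ⇒ n = Zαc/v = 2 × 0.00730 × 3.00 × 10⁸ / 4.38 × 10⁶ ≈ 1.00
n = 1

1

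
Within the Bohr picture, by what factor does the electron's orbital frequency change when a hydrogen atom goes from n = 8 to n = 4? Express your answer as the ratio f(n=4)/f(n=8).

f ∝ Z^2 · n^-3; with Z fixed, f ∝ n^-3.
f(n=4)/f(n=8) = (4/8)^-3 = 8

8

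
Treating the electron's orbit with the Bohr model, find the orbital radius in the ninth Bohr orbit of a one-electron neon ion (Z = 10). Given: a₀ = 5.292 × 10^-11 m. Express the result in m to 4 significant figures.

4.287 × 10^-10 m

r_n = n²a₀/Z = 9² × 5.292 × 10^-11 / 10
    = 81 × 5.292 × 10^-11 / 10 = 4.287 × 10^-10 m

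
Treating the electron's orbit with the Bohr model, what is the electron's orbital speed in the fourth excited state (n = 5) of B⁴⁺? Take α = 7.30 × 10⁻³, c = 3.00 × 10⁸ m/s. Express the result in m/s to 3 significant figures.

v_n = Zαc/n = 5 × 0.00730 × 3.00 × 10⁸ / 5
    = 2.19 × 10⁶ m/s

2.19 × 10⁶ m/s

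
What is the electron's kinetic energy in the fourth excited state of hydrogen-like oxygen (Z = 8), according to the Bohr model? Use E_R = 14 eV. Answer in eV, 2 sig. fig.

36 eV

For a Coulomb orbit the virial theorem gives K = −E_n.
E_n = −E_R·Z²/n², so K = E_R·Z²/n² = 14 × 8²/5² = 36 eV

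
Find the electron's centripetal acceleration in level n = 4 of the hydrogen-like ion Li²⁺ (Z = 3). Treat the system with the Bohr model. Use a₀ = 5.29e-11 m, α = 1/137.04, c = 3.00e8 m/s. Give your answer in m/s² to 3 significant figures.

r = n²a₀/Z = 2.82e-10 m, v = Zαc/n = 1.64e6 m/s
a = v²/r = (1.64e6)² / 2.82e-10 = 9.55e21 m/s²

9.55e21 m/s²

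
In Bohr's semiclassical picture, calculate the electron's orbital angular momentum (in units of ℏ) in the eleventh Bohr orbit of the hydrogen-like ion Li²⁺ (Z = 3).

L_n = nℏ, so L/ℏ = n = 11.

11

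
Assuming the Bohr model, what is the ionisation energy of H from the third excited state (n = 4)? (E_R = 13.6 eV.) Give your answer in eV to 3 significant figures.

0.850 eV

E_n = −E_R·Z²/n² = −13.6 × 1²/4² eV = -0.850 eV
Ionisation energy = −E_n = 0.850 eV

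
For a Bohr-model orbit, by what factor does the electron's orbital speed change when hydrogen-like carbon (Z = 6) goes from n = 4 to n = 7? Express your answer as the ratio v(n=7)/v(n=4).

4/7

v ∝ Z^1 · n^-1; with Z fixed, v ∝ n^-1.
v(n=7)/v(n=4) = (7/4)^-1 = 4/7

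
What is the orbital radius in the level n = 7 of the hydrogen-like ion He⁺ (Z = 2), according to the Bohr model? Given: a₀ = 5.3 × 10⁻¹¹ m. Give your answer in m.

r_n = n²a₀/Z = 7² × 5.3 × 10⁻¹¹ / 2
    = 49 × 5.3 × 10⁻¹¹ / 2 = 1.3 × 10⁻⁹ m

1.3 × 10⁻⁹ m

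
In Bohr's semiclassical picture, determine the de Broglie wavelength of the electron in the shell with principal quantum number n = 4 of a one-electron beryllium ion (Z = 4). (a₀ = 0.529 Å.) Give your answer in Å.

3.32 Å

The Bohr quantisation condition is nλ = 2πr_n.
r_n = n²a₀/Z = 2.12 Å
λ = 2πr_n/n = 2π·2.12/4 = 3.32 Å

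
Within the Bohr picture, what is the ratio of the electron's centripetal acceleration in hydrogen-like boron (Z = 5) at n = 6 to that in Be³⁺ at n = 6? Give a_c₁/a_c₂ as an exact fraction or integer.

125/64

a_c ∝ Z^3 · n^-4
a_c₁/a_c₂ = (5/4)^3 · (6/6)^-4 = 125/64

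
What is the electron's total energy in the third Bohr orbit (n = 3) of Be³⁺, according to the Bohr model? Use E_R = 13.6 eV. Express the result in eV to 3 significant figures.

E_n = −E_R·Z²/n² = −13.6 × 4²/3² = -24.2 eV

-24.2 eV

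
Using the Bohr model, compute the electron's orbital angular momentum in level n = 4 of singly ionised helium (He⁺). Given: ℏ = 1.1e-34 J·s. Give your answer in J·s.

4.4e-34 J·s

L_n = nℏ = 4 × 1.1e-34 = 4.4e-34 J·s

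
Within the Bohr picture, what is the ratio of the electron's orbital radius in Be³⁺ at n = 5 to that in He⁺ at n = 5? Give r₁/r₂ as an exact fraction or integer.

1/2

r ∝ Z^-1 · n^2
r₁/r₂ = (4/2)^-1 · (5/5)^2 = 1/2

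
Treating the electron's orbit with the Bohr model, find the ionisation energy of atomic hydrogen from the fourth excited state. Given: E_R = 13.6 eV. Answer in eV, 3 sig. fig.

E_n = −E_R·Z²/n² = −13.6 × 1²/5² eV = -0.544 eV
Ionisation energy = −E_n = 0.544 eV

0.544 eV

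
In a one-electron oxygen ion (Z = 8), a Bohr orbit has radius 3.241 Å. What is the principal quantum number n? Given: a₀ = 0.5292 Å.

7

r_n = n²a₀/Z ⇒ n² = rZ/a₀ = 3.241 × 8 / 0.5292 ≈ 48.99
n = 7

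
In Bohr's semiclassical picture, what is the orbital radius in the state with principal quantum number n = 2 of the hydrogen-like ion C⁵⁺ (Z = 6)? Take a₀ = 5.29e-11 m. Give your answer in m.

r_n = n²a₀/Z = 2² × 5.29e-11 / 6
    = 4 × 5.29e-11 / 6 = 3.53e-11 m

3.53e-11 m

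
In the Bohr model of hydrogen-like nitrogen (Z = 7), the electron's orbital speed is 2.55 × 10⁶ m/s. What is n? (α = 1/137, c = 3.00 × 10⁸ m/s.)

6

v_n = Zαc/n ⇒ n = Zαc/v = 7 × 0.00730 × 3.00 × 10⁸ / 2.55 × 10⁶ ≈ 6.01
n = 6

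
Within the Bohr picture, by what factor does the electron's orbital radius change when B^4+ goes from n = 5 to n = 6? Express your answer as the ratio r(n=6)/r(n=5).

r ∝ Z^-1 · n^2; with Z fixed, r ∝ n^2.
r(n=6)/r(n=5) = (6/5)^2 = 36/25

36/25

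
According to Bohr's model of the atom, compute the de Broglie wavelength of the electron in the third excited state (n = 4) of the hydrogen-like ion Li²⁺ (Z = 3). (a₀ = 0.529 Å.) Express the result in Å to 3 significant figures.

4.43 Å

The Bohr quantisation condition is nλ = 2πr_n.
r_n = n²a₀/Z = 2.82 Å
λ = 2πr_n/n = 2π·2.82/4 = 4.43 Å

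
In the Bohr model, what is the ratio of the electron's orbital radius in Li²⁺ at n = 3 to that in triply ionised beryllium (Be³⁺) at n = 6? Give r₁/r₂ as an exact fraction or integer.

1/3

r ∝ Z^-1 · n^2
r₁/r₂ = (3/4)^-1 · (3/6)^2 = 1/3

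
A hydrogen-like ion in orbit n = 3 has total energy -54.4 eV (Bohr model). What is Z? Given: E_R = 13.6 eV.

E_n = −E_R Z²/n² ⇒ Z² = −E_n n²/E_R = 54.4 × 3² / 13.6 ≈ 36.00
Z = 6

6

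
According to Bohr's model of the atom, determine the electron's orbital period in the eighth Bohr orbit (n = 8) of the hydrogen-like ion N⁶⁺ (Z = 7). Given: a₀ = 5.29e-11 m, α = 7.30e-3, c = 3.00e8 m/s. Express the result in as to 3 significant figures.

1590 as

r = n²a₀/Z = 8²·5.29e-11/7 = 4.84e-10 m
v = Zαc/n = 7·0.00730·3.00e8/8 = 1.92e6 m/s
T = 2πr/v = 1.59e-15 s = 1590 as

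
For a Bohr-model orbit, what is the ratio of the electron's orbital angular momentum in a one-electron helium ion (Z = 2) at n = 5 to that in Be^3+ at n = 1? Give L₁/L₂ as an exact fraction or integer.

5

L = nℏ is independent of Z.
L₁/L₂ = n₁/n₂ = 5/1 = 5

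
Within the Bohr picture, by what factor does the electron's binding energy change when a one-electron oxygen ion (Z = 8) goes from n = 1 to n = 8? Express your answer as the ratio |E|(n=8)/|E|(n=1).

1/64

|E| ∝ Z^2 · n^-2; with Z fixed, |E| ∝ n^-2.
|E|(n=8)/|E|(n=1) = (8/1)^-2 = 1/64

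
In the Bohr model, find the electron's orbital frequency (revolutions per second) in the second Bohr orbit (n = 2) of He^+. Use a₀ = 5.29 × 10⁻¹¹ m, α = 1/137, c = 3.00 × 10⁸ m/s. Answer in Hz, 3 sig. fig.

3.29 × 10¹⁵ Hz

r = n²a₀/Z = 1.06 × 10⁻¹⁰ m, v = Zαc/n = 2.19 × 10⁶ m/s
f = v/(2πr) = 3.29 × 10¹⁵ Hz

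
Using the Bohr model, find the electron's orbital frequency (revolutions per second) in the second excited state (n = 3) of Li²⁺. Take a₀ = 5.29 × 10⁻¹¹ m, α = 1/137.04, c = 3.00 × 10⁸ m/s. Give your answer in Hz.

2.20 × 10¹⁵ Hz

r = n²a₀/Z = 1.59 × 10⁻¹⁰ m, v = Zαc/n = 2.19 × 10⁶ m/s
f = v/(2πr) = 2.20 × 10¹⁵ Hz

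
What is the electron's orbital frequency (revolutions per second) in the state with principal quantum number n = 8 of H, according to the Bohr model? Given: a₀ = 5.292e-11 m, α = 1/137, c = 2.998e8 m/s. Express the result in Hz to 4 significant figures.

r = n²a₀/Z = 3.387e-9 m, v = Zαc/n = 2.735e5 m/s
f = v/(2πr) = 1.285e13 Hz

1.285e13 Hz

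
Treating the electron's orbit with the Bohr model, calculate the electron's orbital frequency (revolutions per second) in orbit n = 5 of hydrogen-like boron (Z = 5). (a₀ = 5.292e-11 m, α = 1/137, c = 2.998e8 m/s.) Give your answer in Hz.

r = n²a₀/Z = 2.646e-10 m, v = Zαc/n = 2.188e6 m/s
f = v/(2πr) = 1.316e15 Hz

1.316e15 Hz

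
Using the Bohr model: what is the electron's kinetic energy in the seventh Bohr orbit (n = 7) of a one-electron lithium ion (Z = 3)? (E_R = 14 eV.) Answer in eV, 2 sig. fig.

2.6 eV

For a Coulomb orbit the virial theorem gives K = −E_n.
E_n = −E_R·Z²/n², so K = E_R·Z²/n² = 14 × 3²/7² = 2.6 eV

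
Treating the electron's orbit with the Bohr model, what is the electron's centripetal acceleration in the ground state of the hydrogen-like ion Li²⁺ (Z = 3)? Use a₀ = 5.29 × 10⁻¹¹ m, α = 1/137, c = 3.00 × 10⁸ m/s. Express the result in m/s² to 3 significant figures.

2.45 × 10²⁴ m/s²

r = n²a₀/Z = 1.76 × 10⁻¹¹ m, v = Zαc/n = 6.57 × 10⁶ m/s
a = v²/r = (6.57 × 10⁶)² / 1.76 × 10⁻¹¹ = 2.45 × 10²⁴ m/s²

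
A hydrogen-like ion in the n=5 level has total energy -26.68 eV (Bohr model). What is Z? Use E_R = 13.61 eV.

E_n = −E_R Z²/n² ⇒ Z² = −E_n n²/E_R = 26.68 × 5² / 13.61 ≈ 49.01
Z = 7

7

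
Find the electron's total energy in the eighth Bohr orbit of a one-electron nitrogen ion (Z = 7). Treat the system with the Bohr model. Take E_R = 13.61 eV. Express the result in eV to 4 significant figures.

-10.42 eV

E_n = −E_R·Z²/n² = −13.61 × 7²/8² = -10.42 eV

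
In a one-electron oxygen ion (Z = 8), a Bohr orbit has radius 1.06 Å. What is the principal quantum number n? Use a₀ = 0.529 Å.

r_n = n²a₀/Z ⇒ n² = rZ/a₀ = 1.06 × 8 / 0.529 ≈ 16.03
n = 4

4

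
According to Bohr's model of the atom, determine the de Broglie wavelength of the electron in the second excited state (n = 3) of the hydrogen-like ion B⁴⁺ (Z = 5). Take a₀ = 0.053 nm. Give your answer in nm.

0.20 nm

The Bohr quantisation condition is nλ = 2πr_n.
r_n = n²a₀/Z = 0.095 nm
λ = 2πr_n/n = 2π·0.095/3 = 0.20 nm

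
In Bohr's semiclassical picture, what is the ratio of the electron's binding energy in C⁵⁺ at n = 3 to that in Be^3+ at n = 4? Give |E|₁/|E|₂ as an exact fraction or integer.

4

|E| ∝ Z^2 · n^-2
|E|₁/|E|₂ = (6/4)^2 · (3/4)^-2 = 4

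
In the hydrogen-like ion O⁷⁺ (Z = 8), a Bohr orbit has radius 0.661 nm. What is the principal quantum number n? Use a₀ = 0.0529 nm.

r_n = n²a₀/Z ⇒ n² = rZ/a₀ = 0.661 × 8 / 0.0529 ≈ 99.96
n = 10

10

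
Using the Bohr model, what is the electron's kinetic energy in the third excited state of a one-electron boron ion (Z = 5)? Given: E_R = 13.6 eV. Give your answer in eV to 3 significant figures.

21.2 eV

For a Coulomb orbit the virial theorem gives K = −E_n.
E_n = −E_R·Z²/n², so K = E_R·Z²/n² = 13.6 × 5²/4² = 21.2 eV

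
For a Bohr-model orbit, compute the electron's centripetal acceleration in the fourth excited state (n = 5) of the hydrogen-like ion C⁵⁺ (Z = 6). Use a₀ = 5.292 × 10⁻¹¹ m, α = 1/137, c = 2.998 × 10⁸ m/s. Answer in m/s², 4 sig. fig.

r = n²a₀/Z = 2.205 × 10⁻¹⁰ m, v = Zαc/n = 2.626 × 10⁶ m/s
a = v²/r = (2.626 × 10⁶)² / 2.205 × 10⁻¹⁰ = 3.127 × 10²² m/s²

3.127 × 10²² m/s²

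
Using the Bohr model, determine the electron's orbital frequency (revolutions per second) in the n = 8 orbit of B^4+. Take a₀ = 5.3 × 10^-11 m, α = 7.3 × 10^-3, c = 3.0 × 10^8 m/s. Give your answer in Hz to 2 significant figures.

3.2 × 10^14 Hz

r = n²a₀/Z = 6.8 × 10^-10 m, v = Zαc/n = 1.4 × 10^6 m/s
f = v/(2πr) = 3.2 × 10^14 Hz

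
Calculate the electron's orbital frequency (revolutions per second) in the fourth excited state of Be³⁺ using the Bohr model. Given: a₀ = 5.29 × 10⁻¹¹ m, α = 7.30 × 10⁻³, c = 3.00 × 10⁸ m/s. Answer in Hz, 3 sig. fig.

r = n²a₀/Z = 3.31 × 10⁻¹⁰ m, v = Zαc/n = 1.75 × 10⁶ m/s
f = v/(2πr) = 8.43 × 10¹⁴ Hz

8.43 × 10¹⁴ Hz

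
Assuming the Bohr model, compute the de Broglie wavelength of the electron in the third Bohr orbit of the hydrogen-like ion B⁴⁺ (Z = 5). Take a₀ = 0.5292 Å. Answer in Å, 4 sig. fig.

The Bohr quantisation condition is nλ = 2πr_n.
r_n = n²a₀/Z = 0.9526 Å
λ = 2πr_n/n = 2π·0.9526/3 = 1.995 Å

1.995 Å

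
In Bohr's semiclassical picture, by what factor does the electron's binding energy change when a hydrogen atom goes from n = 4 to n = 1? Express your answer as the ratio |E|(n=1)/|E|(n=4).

|E| ∝ Z^2 · n^-2; with Z fixed, |E| ∝ n^-2.
|E|(n=1)/|E|(n=4) = (1/4)^-2 = 16

16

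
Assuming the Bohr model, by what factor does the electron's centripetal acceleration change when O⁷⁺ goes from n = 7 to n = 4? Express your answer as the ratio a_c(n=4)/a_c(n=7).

a_c ∝ Z^3 · n^-4; with Z fixed, a_c ∝ n^-4.
a_c(n=4)/a_c(n=7) = (4/7)^-4 = 2401/256

2401/256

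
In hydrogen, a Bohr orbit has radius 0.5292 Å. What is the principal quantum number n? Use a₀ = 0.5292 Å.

r_n = n²a₀/Z ⇒ n² = rZ/a₀ = 0.5292 × 1 / 0.5292 ≈ 1.00
n = 1

1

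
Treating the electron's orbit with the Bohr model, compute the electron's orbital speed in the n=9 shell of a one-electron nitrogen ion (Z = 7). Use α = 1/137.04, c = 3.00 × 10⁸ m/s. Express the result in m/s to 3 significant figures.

v_n = Zαc/n = 7 × 0.00730 × 3.00 × 10⁸ / 9
    = 1.70 × 10⁶ m/s

1.70 × 10⁶ m/s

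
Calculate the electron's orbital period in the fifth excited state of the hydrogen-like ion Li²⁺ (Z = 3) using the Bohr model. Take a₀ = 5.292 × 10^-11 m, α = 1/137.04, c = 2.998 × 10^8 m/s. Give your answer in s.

r = n²a₀/Z = 6²·5.292 × 10^-11/3 = 6.350 × 10^-10 m
v = Zαc/n = 3·0.007297·2.998 × 10^8/6 = 1.094 × 10^6 m/s
T = 2πr/v = 3.648 × 10^-15 s

3.648 × 10^-15 s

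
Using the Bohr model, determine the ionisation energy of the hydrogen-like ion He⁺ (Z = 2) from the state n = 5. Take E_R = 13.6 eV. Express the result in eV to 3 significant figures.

2.18 eV

E_n = −E_R·Z²/n² = −13.6 × 2²/5² eV = -2.18 eV
Ionisation energy = −E_n = 2.18 eV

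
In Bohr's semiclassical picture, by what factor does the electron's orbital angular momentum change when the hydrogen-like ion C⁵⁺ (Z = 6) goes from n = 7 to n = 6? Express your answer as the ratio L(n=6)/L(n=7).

L = nℏ depends only on n, so L ∝ n.
L(n=6)/L(n=7) = (6/7)^1 = 6/7

6/7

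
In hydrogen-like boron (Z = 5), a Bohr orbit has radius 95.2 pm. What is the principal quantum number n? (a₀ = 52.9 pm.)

3

r_n = n²a₀/Z ⇒ n² = rZ/a₀ = 95.2 × 5 / 52.9 ≈ 9.00
n = 3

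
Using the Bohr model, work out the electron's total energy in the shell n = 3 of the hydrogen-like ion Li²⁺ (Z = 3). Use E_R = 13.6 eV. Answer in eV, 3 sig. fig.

-13.6 eV

E_n = −E_R·Z²/n² = −13.6 × 3²/3² = -13.6 eV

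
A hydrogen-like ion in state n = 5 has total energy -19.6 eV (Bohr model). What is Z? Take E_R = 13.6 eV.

6

E_n = −E_R Z²/n² ⇒ Z² = −E_n n²/E_R = 19.6 × 5² / 13.6 ≈ 36.03
Z = 6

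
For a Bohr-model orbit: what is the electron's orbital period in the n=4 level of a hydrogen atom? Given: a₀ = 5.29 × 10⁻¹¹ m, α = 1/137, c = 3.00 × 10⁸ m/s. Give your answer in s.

r = n²a₀/Z = 4²·5.29 × 10⁻¹¹/1 = 8.46 × 10⁻¹⁰ m
v = Zαc/n = 1·0.00730·3.00 × 10⁸/4 = 5.47 × 10⁵ m/s
T = 2πr/v = 9.71 × 10⁻¹⁵ s

9.71 × 10⁻¹⁵ s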